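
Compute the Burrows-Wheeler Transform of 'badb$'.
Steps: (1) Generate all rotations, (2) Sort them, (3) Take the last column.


Rotations (sorted):
  0: $badb -> last char: b
  1: adb$b -> last char: b
  2: b$bad -> last char: d
  3: badb$ -> last char: $
  4: db$ba -> last char: a


BWT = bbd$a


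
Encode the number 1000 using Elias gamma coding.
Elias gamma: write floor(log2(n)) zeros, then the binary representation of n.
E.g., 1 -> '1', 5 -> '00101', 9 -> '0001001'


num_bits = floor(log2(1000)) + 1 = 10
leading_zeros = num_bits - 1 = 9
binary(1000) = 1111101000

Elias gamma(1000) = '000000000' + '1111101000' = 0000000001111101000 (19 bits)


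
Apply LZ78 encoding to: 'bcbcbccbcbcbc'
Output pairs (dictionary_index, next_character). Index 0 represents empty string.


LZ78 encoding steps:
Dictionary: {0: ''}
Step 1: w='' (idx 0), next='b' -> output (0, 'b'), add 'b' as idx 1
Step 2: w='' (idx 0), next='c' -> output (0, 'c'), add 'c' as idx 2
Step 3: w='b' (idx 1), next='c' -> output (1, 'c'), add 'bc' as idx 3
Step 4: w='bc' (idx 3), next='c' -> output (3, 'c'), add 'bcc' as idx 4
Step 5: w='bc' (idx 3), next='b' -> output (3, 'b'), add 'bcb' as idx 5
Step 6: w='c' (idx 2), next='b' -> output (2, 'b'), add 'cb' as idx 6
Step 7: w='c' (idx 2), end of input -> output (2, '')


Encoded: [(0, 'b'), (0, 'c'), (1, 'c'), (3, 'c'), (3, 'b'), (2, 'b'), (2, '')]


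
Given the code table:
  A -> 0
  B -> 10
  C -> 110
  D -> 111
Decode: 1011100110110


Decoding:
10 -> B
111 -> D
0 -> A
0 -> A
110 -> C
110 -> C


Result: BDAACC


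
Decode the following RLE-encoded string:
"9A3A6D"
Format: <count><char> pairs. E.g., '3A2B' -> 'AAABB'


Expanding each <count><char> pair:
  9A -> 'AAAAAAAAA'
  3A -> 'AAA'
  6D -> 'DDDDDD'

Decoded = AAAAAAAAAAAADDDDDD


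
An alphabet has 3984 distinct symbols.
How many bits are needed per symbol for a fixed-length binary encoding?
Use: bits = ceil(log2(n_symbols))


log2(3984) = 11.96
Bracket: 2^11 = 2048 < 3984 <= 2^12 = 4096
So ceil(log2(3984)) = 12

bits = ceil(log2(3984)) = ceil(11.96) = 12 bits


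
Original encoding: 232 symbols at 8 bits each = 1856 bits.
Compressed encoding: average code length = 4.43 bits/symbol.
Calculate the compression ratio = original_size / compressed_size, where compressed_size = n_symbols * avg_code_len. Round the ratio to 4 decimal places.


original_size = n_symbols * orig_bits = 232 * 8 = 1856 bits
compressed_size = n_symbols * avg_code_len = 232 * 4.43 = 1027.76 bits
ratio = original_size / compressed_size = 1856 / 1027.76 = 1.8059

Compression ratio = 1.8059


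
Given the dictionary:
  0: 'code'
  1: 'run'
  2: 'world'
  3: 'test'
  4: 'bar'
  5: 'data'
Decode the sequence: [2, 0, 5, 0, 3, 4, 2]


Look up each index in the dictionary:
  2 -> 'world'
  0 -> 'code'
  5 -> 'data'
  0 -> 'code'
  3 -> 'test'
  4 -> 'bar'
  2 -> 'world'

Decoded: "world code data code test bar world"


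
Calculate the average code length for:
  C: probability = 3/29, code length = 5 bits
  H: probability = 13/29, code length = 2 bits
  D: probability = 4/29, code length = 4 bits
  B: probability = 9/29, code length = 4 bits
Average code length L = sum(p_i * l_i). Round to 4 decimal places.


Weighted contributions p_i * l_i:
  C: (3/29) * 5 = 15/29
  H: (13/29) * 2 = 26/29
  D: (4/29) * 4 = 16/29
  B: (9/29) * 4 = 36/29
Sum = (15 + 26 + 16 + 36)/29 = 93/29

L = 93/29 = 3.2069 bits/symbol


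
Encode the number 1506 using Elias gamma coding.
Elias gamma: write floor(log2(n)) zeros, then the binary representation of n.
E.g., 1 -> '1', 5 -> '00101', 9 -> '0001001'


num_bits = floor(log2(1506)) + 1 = 11
leading_zeros = num_bits - 1 = 10
binary(1506) = 10111100010

Elias gamma(1506) = '0000000000' + '10111100010' = 000000000010111100010 (21 bits)


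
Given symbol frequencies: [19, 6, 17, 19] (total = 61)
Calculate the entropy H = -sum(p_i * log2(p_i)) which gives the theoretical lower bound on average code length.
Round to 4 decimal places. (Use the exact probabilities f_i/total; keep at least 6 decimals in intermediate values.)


Per-symbol terms -p_i * log2(p_i) with p_i = f_i/61:
  p = 19/61 = 0.311475: log2(p) = -1.682810, -p*log2(p) = 0.524154
  p = 6/61 = 0.098361: log2(p) = -3.345775, -p*log2(p) = 0.329093
  p = 17/61 = 0.278689: log2(p) = -1.843274, -p*log2(p) = 0.513699
  p = 19/61 = 0.311475: log2(p) = -1.682810, -p*log2(p) = 0.524154
H = 0.524154 + 0.329093 + 0.513699 + 0.524154 = 1.891100

H = 1.8911 bits/symbol


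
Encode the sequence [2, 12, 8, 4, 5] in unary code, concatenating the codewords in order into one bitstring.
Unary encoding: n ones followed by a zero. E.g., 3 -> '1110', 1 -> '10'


Encode each number as n ones followed by a terminating 0:
  2 -> 110 (3 bits)
  12 -> 1111111111110 (13 bits)
  8 -> 111111110 (9 bits)
  4 -> 11110 (5 bits)
  5 -> 111110 (6 bits)
Total length = 3 + 13 + 9 + 5 + 6 = 36 bits.

Unary([2, 12, 8, 4, 5]) = 110111111111111011111111011110111110 (36 bits)


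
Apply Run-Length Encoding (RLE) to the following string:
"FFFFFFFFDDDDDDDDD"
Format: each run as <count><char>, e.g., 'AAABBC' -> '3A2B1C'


Scanning runs left to right:
  i=0: run of 'F' x 8 -> '8F'
  i=8: run of 'D' x 9 -> '9D'

RLE = 8F9D


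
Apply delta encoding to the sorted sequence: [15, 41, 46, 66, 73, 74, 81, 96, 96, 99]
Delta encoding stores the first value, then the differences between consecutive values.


First value: 15
Deltas:
  41 - 15 = 26
  46 - 41 = 5
  66 - 46 = 20
  73 - 66 = 7
  74 - 73 = 1
  81 - 74 = 7
  96 - 81 = 15
  96 - 96 = 0
  99 - 96 = 3


Delta encoded: [15, 26, 5, 20, 7, 1, 7, 15, 0, 3]


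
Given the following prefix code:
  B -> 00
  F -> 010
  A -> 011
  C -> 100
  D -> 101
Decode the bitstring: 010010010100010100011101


Decoding step by step:
Bits 010 -> F
Bits 010 -> F
Bits 010 -> F
Bits 100 -> C
Bits 010 -> F
Bits 100 -> C
Bits 011 -> A
Bits 101 -> D


Decoded message: FFFCFCAD


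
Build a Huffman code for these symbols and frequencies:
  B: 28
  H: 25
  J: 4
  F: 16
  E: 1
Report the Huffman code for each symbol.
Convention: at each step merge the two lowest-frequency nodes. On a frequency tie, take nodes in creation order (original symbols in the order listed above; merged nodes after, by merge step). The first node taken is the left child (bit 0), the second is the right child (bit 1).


Huffman tree construction:
Step 1: Merge E(1) + J(4) = 5
Step 2: Merge (E+J)(5) + F(16) = 21
Step 3: Merge ((E+J)+F)(21) + H(25) = 46
Step 4: Merge B(28) + (((E+J)+F)+H)(46) = 74
Read each symbol's code off the tree from the root (left child = 0, right child = 1).

Codes:
  B: 0 (length 1)
  H: 11 (length 2)
  J: 1001 (length 4)
  F: 101 (length 3)
  E: 1000 (length 4)
Average code length: 146/74 = 1.9730 bits/symbol


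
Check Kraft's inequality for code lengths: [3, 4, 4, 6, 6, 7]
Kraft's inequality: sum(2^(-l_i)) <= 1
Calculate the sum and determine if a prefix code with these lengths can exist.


Sum = 2^(-3) + 2^(-4) + 2^(-4) + 2^(-6) + 2^(-6) + 2^(-7)
    = 0.125 + 0.0625 + 0.0625 + 0.015625 + 0.015625 + 0.0078125
    = 37/128 = 0.2890625
Since 0.2890625 <= 1, Kraft's inequality IS satisfied.
A prefix code with these lengths CAN exist.

Kraft sum = 0.2890625. Satisfied.


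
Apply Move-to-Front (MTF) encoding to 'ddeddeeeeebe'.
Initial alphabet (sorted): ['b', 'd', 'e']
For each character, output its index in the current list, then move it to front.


MTF encoding:
'd': index 1 in ['b', 'd', 'e'] -> ['d', 'b', 'e']
'd': index 0 in ['d', 'b', 'e'] -> ['d', 'b', 'e']
'e': index 2 in ['d', 'b', 'e'] -> ['e', 'd', 'b']
'd': index 1 in ['e', 'd', 'b'] -> ['d', 'e', 'b']
'd': index 0 in ['d', 'e', 'b'] -> ['d', 'e', 'b']
'e': index 1 in ['d', 'e', 'b'] -> ['e', 'd', 'b']
'e': index 0 in ['e', 'd', 'b'] -> ['e', 'd', 'b']
'e': index 0 in ['e', 'd', 'b'] -> ['e', 'd', 'b']
'e': index 0 in ['e', 'd', 'b'] -> ['e', 'd', 'b']
'e': index 0 in ['e', 'd', 'b'] -> ['e', 'd', 'b']
'b': index 2 in ['e', 'd', 'b'] -> ['b', 'e', 'd']
'e': index 1 in ['b', 'e', 'd'] -> ['e', 'b', 'd']


Output: [1, 0, 2, 1, 0, 1, 0, 0, 0, 0, 2, 1]


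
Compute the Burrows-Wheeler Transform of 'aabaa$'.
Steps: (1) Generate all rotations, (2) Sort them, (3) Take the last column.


Rotations (sorted):
  0: $aabaa -> last char: a
  1: a$aaba -> last char: a
  2: aa$aab -> last char: b
  3: aabaa$ -> last char: $
  4: abaa$a -> last char: a
  5: baa$aa -> last char: a


BWT = aab$aa


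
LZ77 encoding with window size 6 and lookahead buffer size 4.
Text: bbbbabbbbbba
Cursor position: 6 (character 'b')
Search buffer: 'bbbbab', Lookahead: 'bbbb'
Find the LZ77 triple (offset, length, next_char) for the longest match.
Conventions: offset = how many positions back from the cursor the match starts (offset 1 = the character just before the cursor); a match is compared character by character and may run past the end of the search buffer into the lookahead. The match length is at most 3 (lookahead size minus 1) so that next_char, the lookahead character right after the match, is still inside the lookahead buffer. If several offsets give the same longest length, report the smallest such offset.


Try each offset into the search buffer:
  offset=1 (pos 5, char 'b'): match length 3
  offset=2 (pos 4, char 'a'): match length 0
  offset=3 (pos 3, char 'b'): match length 1
  offset=4 (pos 2, char 'b'): match length 2
  offset=5 (pos 1, char 'b'): match length 3
  offset=6 (pos 0, char 'b'): match length 3
Longest match has length 3, found at offsets 1, 5, 6; take the smallest, offset 1.
next_char = character at position 6 + 3 = 9 -> 'b'

Best match: offset=1, length=3 (matching 'bbb' starting at position 5)
LZ77 triple: (1, 3, 'b')


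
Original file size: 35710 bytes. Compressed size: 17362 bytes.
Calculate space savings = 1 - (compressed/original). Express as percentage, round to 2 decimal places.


ratio = compressed/original = 17362/35710 = 0.486194
savings = 1 - ratio = 1 - 0.486194 = 0.513806
as a percentage: 0.513806 * 100 = 51.38%

Space savings = 1 - 17362/35710 = 51.38%


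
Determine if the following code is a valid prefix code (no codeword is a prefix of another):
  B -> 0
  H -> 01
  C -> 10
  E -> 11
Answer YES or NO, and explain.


Checking each pair (does one codeword prefix another?):
  B='0' vs H='01': prefix -- VIOLATION

NO -- this is NOT a valid prefix code. B (0) is a prefix of H (01).


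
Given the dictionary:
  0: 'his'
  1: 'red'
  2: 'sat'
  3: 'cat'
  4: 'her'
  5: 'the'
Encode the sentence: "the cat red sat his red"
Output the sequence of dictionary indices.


Look up each word in the dictionary:
  'the' -> 5
  'cat' -> 3
  'red' -> 1
  'sat' -> 2
  'his' -> 0
  'red' -> 1

Encoded: [5, 3, 1, 2, 0, 1]


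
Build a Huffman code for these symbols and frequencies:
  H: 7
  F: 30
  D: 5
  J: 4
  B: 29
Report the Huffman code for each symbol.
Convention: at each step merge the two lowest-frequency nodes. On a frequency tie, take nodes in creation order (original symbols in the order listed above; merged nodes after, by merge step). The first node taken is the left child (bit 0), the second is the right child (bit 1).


Huffman tree construction:
Step 1: Merge J(4) + D(5) = 9
Step 2: Merge H(7) + (J+D)(9) = 16
Step 3: Merge (H+(J+D))(16) + B(29) = 45
Step 4: Merge F(30) + ((H+(J+D))+B)(45) = 75
Read each symbol's code off the tree from the root (left child = 0, right child = 1).

Codes:
  H: 100 (length 3)
  F: 0 (length 1)
  D: 1011 (length 4)
  J: 1010 (length 4)
  B: 11 (length 2)
Average code length: 145/75 = 1.9333 bits/symbol


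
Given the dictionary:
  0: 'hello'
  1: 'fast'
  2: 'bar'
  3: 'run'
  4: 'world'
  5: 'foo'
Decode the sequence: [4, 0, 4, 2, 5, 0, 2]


Look up each index in the dictionary:
  4 -> 'world'
  0 -> 'hello'
  4 -> 'world'
  2 -> 'bar'
  5 -> 'foo'
  0 -> 'hello'
  2 -> 'bar'

Decoded: "world hello world bar foo hello bar"


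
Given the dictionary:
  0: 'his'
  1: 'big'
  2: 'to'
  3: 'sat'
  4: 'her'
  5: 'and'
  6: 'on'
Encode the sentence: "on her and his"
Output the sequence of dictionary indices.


Look up each word in the dictionary:
  'on' -> 6
  'her' -> 4
  'and' -> 5
  'his' -> 0

Encoded: [6, 4, 5, 0]


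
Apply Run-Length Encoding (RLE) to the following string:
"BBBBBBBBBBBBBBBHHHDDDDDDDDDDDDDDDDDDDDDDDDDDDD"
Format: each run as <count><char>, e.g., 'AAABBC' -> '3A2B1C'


Scanning runs left to right:
  i=0: run of 'B' x 15 -> '15B'
  i=15: run of 'H' x 3 -> '3H'
  i=18: run of 'D' x 28 -> '28D'

RLE = 15B3H28D


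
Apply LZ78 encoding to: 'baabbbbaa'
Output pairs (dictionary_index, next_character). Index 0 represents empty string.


LZ78 encoding steps:
Dictionary: {0: ''}
Step 1: w='' (idx 0), next='b' -> output (0, 'b'), add 'b' as idx 1
Step 2: w='' (idx 0), next='a' -> output (0, 'a'), add 'a' as idx 2
Step 3: w='a' (idx 2), next='b' -> output (2, 'b'), add 'ab' as idx 3
Step 4: w='b' (idx 1), next='b' -> output (1, 'b'), add 'bb' as idx 4
Step 5: w='b' (idx 1), next='a' -> output (1, 'a'), add 'ba' as idx 5
Step 6: w='a' (idx 2), end of input -> output (2, '')


Encoded: [(0, 'b'), (0, 'a'), (2, 'b'), (1, 'b'), (1, 'a'), (2, '')]


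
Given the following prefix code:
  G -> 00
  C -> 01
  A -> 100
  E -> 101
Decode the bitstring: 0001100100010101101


Decoding step by step:
Bits 00 -> G
Bits 01 -> C
Bits 100 -> A
Bits 100 -> A
Bits 01 -> C
Bits 01 -> C
Bits 01 -> C
Bits 101 -> E


Decoded message: GCAACCCE


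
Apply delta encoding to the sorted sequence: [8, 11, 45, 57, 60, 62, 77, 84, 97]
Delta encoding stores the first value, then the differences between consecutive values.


First value: 8
Deltas:
  11 - 8 = 3
  45 - 11 = 34
  57 - 45 = 12
  60 - 57 = 3
  62 - 60 = 2
  77 - 62 = 15
  84 - 77 = 7
  97 - 84 = 13


Delta encoded: [8, 3, 34, 12, 3, 2, 15, 7, 13]


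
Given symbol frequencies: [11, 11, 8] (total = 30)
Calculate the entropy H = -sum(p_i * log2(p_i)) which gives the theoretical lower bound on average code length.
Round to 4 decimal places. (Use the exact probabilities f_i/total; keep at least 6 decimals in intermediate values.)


Per-symbol terms -p_i * log2(p_i) with p_i = f_i/30:
  p = 11/30 = 0.366667: log2(p) = -1.447459, -p*log2(p) = 0.530735
  p = 11/30 = 0.366667: log2(p) = -1.447459, -p*log2(p) = 0.530735
  p = 8/30 = 0.266667: log2(p) = -1.906891, -p*log2(p) = 0.508504
H = 0.530735 + 0.530735 + 0.508504 = 1.569974

H = 1.57 bits/symbol


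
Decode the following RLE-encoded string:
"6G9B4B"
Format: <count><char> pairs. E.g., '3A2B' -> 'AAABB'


Expanding each <count><char> pair:
  6G -> 'GGGGGG'
  9B -> 'BBBBBBBBB'
  4B -> 'BBBB'

Decoded = GGGGGGBBBBBBBBBBBBB


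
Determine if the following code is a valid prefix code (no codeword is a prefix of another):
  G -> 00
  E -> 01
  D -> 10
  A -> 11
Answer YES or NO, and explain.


Checking each pair (does one codeword prefix another?):
  G='00' vs E='01': no prefix
  G='00' vs D='10': no prefix
  G='00' vs A='11': no prefix
  E='01' vs G='00': no prefix
  E='01' vs D='10': no prefix
  E='01' vs A='11': no prefix
  D='10' vs G='00': no prefix
  D='10' vs E='01': no prefix
  D='10' vs A='11': no prefix
  A='11' vs G='00': no prefix
  A='11' vs E='01': no prefix
  A='11' vs D='10': no prefix
No violation found over all pairs.

YES -- this is a valid prefix code. No codeword is a prefix of any other codeword.


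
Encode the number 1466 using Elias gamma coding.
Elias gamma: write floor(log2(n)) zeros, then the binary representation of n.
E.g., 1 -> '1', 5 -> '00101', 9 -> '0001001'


num_bits = floor(log2(1466)) + 1 = 11
leading_zeros = num_bits - 1 = 10
binary(1466) = 10110111010

Elias gamma(1466) = '0000000000' + '10110111010' = 000000000010110111010 (21 bits)


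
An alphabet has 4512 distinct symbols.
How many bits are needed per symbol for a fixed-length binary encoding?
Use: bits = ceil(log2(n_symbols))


log2(4512) = 12.1396
Bracket: 2^12 = 4096 < 4512 <= 2^13 = 8192
So ceil(log2(4512)) = 13

bits = ceil(log2(4512)) = ceil(12.1396) = 13 bits


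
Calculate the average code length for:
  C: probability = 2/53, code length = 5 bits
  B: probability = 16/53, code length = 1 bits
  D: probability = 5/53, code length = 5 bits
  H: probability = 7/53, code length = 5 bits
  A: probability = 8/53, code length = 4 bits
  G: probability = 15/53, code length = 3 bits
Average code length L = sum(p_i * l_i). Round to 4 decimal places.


Weighted contributions p_i * l_i:
  C: (2/53) * 5 = 10/53
  B: (16/53) * 1 = 16/53
  D: (5/53) * 5 = 25/53
  H: (7/53) * 5 = 35/53
  A: (8/53) * 4 = 32/53
  G: (15/53) * 3 = 45/53
Sum = (10 + 16 + 25 + 35 + 32 + 45)/53 = 163/53

L = 163/53 = 3.0755 bits/symbol


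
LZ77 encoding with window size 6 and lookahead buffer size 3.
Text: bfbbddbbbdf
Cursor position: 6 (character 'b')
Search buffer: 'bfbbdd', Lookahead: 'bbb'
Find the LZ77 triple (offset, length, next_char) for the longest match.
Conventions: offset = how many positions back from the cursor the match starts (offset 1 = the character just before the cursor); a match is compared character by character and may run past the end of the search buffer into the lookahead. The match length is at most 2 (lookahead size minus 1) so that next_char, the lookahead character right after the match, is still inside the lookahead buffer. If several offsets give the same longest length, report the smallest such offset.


Try each offset into the search buffer:
  offset=1 (pos 5, char 'd'): match length 0
  offset=2 (pos 4, char 'd'): match length 0
  offset=3 (pos 3, char 'b'): match length 1
  offset=4 (pos 2, char 'b'): match length 2
  offset=5 (pos 1, char 'f'): match length 0
  offset=6 (pos 0, char 'b'): match length 1
Longest match has length 2 at offset 4.
next_char = character at position 6 + 2 = 8 -> 'b'

Best match: offset=4, length=2 (matching 'bb' starting at position 2)
LZ77 triple: (4, 2, 'b')


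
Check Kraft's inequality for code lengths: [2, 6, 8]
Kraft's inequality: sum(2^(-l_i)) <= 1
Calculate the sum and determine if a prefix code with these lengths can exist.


Sum = 2^(-2) + 2^(-6) + 2^(-8)
    = 0.25 + 0.015625 + 0.00390625
    = 69/256 = 0.26953125
Since 0.26953125 <= 1, Kraft's inequality IS satisfied.
A prefix code with these lengths CAN exist.

Kraft sum = 0.26953125. Satisfied.


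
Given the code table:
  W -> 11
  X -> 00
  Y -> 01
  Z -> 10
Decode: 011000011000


Decoding:
01 -> Y
10 -> Z
00 -> X
01 -> Y
10 -> Z
00 -> X


Result: YZXYZX


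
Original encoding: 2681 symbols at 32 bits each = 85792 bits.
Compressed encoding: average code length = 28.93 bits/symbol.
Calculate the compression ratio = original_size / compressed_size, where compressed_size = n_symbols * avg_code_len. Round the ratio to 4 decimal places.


original_size = n_symbols * orig_bits = 2681 * 32 = 85792 bits
compressed_size = n_symbols * avg_code_len = 2681 * 28.93 = 77561.33 bits
ratio = original_size / compressed_size = 85792 / 77561.33 = 1.1061

Compression ratio = 1.1061


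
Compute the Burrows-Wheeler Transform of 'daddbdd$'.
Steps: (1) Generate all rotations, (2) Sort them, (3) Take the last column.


Rotations (sorted):
  0: $daddbdd -> last char: d
  1: addbdd$d -> last char: d
  2: bdd$dadd -> last char: d
  3: d$daddbd -> last char: d
  4: daddbdd$ -> last char: $
  5: dbdd$dad -> last char: d
  6: dd$daddb -> last char: b
  7: ddbdd$da -> last char: a


BWT = dddd$dba


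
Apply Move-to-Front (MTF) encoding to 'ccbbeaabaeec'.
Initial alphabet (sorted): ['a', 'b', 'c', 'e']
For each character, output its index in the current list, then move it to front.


MTF encoding:
'c': index 2 in ['a', 'b', 'c', 'e'] -> ['c', 'a', 'b', 'e']
'c': index 0 in ['c', 'a', 'b', 'e'] -> ['c', 'a', 'b', 'e']
'b': index 2 in ['c', 'a', 'b', 'e'] -> ['b', 'c', 'a', 'e']
'b': index 0 in ['b', 'c', 'a', 'e'] -> ['b', 'c', 'a', 'e']
'e': index 3 in ['b', 'c', 'a', 'e'] -> ['e', 'b', 'c', 'a']
'a': index 3 in ['e', 'b', 'c', 'a'] -> ['a', 'e', 'b', 'c']
'a': index 0 in ['a', 'e', 'b', 'c'] -> ['a', 'e', 'b', 'c']
'b': index 2 in ['a', 'e', 'b', 'c'] -> ['b', 'a', 'e', 'c']
'a': index 1 in ['b', 'a', 'e', 'c'] -> ['a', 'b', 'e', 'c']
'e': index 2 in ['a', 'b', 'e', 'c'] -> ['e', 'a', 'b', 'c']
'e': index 0 in ['e', 'a', 'b', 'c'] -> ['e', 'a', 'b', 'c']
'c': index 3 in ['e', 'a', 'b', 'c'] -> ['c', 'e', 'a', 'b']


Output: [2, 0, 2, 0, 3, 3, 0, 2, 1, 2, 0, 3]


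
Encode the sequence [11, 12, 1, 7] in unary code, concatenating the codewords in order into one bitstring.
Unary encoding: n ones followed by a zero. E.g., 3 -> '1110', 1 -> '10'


Encode each number as n ones followed by a terminating 0:
  11 -> 111111111110 (12 bits)
  12 -> 1111111111110 (13 bits)
  1 -> 10 (2 bits)
  7 -> 11111110 (8 bits)
Total length = 12 + 13 + 2 + 8 = 35 bits.

Unary([11, 12, 1, 7]) = 11111111111011111111111101011111110 (35 bits)


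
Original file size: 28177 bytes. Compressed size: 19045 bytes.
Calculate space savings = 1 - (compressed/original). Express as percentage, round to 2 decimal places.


ratio = compressed/original = 19045/28177 = 0.675906
savings = 1 - ratio = 1 - 0.675906 = 0.324094
as a percentage: 0.324094 * 100 = 32.41%

Space savings = 1 - 19045/28177 = 32.41%


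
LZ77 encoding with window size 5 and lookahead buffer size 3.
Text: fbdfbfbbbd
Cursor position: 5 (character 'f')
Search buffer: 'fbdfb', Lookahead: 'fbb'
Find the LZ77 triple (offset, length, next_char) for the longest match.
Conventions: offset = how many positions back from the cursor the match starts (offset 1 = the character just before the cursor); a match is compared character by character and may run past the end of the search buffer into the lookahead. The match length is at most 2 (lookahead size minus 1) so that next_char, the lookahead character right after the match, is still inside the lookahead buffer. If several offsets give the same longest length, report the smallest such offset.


Try each offset into the search buffer:
  offset=1 (pos 4, char 'b'): match length 0
  offset=2 (pos 3, char 'f'): match length 2
  offset=3 (pos 2, char 'd'): match length 0
  offset=4 (pos 1, char 'b'): match length 0
  offset=5 (pos 0, char 'f'): match length 2
Longest match has length 2, found at offsets 2, 5; take the smallest, offset 2.
next_char = character at position 5 + 2 = 7 -> 'b'

Best match: offset=2, length=2 (matching 'fb' starting at position 3)
LZ77 triple: (2, 2, 'b')


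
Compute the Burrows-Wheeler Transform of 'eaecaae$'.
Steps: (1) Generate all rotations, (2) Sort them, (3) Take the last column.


Rotations (sorted):
  0: $eaecaae -> last char: e
  1: aae$eaec -> last char: c
  2: ae$eaeca -> last char: a
  3: aecaae$e -> last char: e
  4: caae$eae -> last char: e
  5: e$eaecaa -> last char: a
  6: eaecaae$ -> last char: $
  7: ecaae$ea -> last char: a


BWT = ecaeea$a


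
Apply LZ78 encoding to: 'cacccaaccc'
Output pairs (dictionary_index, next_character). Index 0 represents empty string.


LZ78 encoding steps:
Dictionary: {0: ''}
Step 1: w='' (idx 0), next='c' -> output (0, 'c'), add 'c' as idx 1
Step 2: w='' (idx 0), next='a' -> output (0, 'a'), add 'a' as idx 2
Step 3: w='c' (idx 1), next='c' -> output (1, 'c'), add 'cc' as idx 3
Step 4: w='c' (idx 1), next='a' -> output (1, 'a'), add 'ca' as idx 4
Step 5: w='a' (idx 2), next='c' -> output (2, 'c'), add 'ac' as idx 5
Step 6: w='cc' (idx 3), end of input -> output (3, '')


Encoded: [(0, 'c'), (0, 'a'), (1, 'c'), (1, 'a'), (2, 'c'), (3, '')]


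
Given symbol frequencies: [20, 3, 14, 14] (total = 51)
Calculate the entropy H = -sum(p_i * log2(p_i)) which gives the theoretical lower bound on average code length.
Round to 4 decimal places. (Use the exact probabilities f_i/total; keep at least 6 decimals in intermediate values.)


Per-symbol terms -p_i * log2(p_i) with p_i = f_i/51:
  p = 20/51 = 0.392157: log2(p) = -1.350497, -p*log2(p) = 0.529607
  p = 3/51 = 0.058824: log2(p) = -4.087463, -p*log2(p) = 0.240439
  p = 14/51 = 0.274510: log2(p) = -1.865070, -p*log2(p) = 0.511980
  p = 14/51 = 0.274510: log2(p) = -1.865070, -p*log2(p) = 0.511980
H = 0.529607 + 0.240439 + 0.511980 + 0.511980 = 1.794006

H = 1.794 bits/symbol


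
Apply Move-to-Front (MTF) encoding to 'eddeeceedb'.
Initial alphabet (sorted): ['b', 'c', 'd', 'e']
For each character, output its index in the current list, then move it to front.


MTF encoding:
'e': index 3 in ['b', 'c', 'd', 'e'] -> ['e', 'b', 'c', 'd']
'd': index 3 in ['e', 'b', 'c', 'd'] -> ['d', 'e', 'b', 'c']
'd': index 0 in ['d', 'e', 'b', 'c'] -> ['d', 'e', 'b', 'c']
'e': index 1 in ['d', 'e', 'b', 'c'] -> ['e', 'd', 'b', 'c']
'e': index 0 in ['e', 'd', 'b', 'c'] -> ['e', 'd', 'b', 'c']
'c': index 3 in ['e', 'd', 'b', 'c'] -> ['c', 'e', 'd', 'b']
'e': index 1 in ['c', 'e', 'd', 'b'] -> ['e', 'c', 'd', 'b']
'e': index 0 in ['e', 'c', 'd', 'b'] -> ['e', 'c', 'd', 'b']
'd': index 2 in ['e', 'c', 'd', 'b'] -> ['d', 'e', 'c', 'b']
'b': index 3 in ['d', 'e', 'c', 'b'] -> ['b', 'd', 'e', 'c']


Output: [3, 3, 0, 1, 0, 3, 1, 0, 2, 3]


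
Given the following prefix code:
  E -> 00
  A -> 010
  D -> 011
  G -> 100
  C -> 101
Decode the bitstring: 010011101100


Decoding step by step:
Bits 010 -> A
Bits 011 -> D
Bits 101 -> C
Bits 100 -> G


Decoded message: ADCG


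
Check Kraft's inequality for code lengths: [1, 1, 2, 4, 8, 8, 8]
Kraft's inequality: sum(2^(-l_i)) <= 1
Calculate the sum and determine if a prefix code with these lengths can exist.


Sum = 2^(-1) + 2^(-1) + 2^(-2) + 2^(-4) + 2^(-8) + 2^(-8) + 2^(-8)
    = 0.5 + 0.5 + 0.25 + 0.0625 + 0.00390625 + 0.00390625 + 0.00390625
    = 339/256 = 1.32421875
Since 1.32421875 > 1, Kraft's inequality is NOT satisfied.
A prefix code with these lengths CANNOT exist.

Kraft sum = 1.32421875. Not satisfied.


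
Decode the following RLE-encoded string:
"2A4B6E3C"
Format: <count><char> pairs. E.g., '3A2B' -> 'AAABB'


Expanding each <count><char> pair:
  2A -> 'AA'
  4B -> 'BBBB'
  6E -> 'EEEEEE'
  3C -> 'CCC'

Decoded = AABBBBEEEEEECCC


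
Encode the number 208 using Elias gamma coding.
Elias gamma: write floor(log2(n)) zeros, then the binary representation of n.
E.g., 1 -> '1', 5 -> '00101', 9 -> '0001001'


num_bits = floor(log2(208)) + 1 = 8
leading_zeros = num_bits - 1 = 7
binary(208) = 11010000

Elias gamma(208) = '0000000' + '11010000' = 000000011010000 (15 bits)


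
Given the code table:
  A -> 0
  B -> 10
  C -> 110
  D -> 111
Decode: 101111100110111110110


Decoding:
10 -> B
111 -> D
110 -> C
0 -> A
110 -> C
111 -> D
110 -> C
110 -> C


Result: BDCACDCC


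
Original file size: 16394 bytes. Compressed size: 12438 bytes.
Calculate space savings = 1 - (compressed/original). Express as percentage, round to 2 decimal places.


ratio = compressed/original = 12438/16394 = 0.758692
savings = 1 - ratio = 1 - 0.758692 = 0.241308
as a percentage: 0.241308 * 100 = 24.13%

Space savings = 1 - 12438/16394 = 24.13%


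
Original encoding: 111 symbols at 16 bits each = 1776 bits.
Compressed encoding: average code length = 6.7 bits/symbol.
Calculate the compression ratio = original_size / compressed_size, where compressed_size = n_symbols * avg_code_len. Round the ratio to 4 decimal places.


original_size = n_symbols * orig_bits = 111 * 16 = 1776 bits
compressed_size = n_symbols * avg_code_len = 111 * 6.7 = 743.7 bits
ratio = original_size / compressed_size = 1776 / 743.7 = 2.3881

Compression ratio = 2.3881


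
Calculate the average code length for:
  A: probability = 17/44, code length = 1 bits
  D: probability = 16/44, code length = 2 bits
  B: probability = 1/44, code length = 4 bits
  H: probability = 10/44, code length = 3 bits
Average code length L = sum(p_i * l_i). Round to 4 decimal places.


Weighted contributions p_i * l_i:
  A: (17/44) * 1 = 17/44
  D: (16/44) * 2 = 32/44
  B: (1/44) * 4 = 4/44
  H: (10/44) * 3 = 30/44
Sum = (17 + 32 + 4 + 30)/44 = 83/44

L = 83/44 = 1.8864 bits/symbol


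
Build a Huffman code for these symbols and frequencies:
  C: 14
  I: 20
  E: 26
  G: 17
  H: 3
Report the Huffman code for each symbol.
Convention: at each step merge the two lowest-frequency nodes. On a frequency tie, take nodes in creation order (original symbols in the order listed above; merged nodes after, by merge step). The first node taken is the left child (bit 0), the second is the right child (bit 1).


Huffman tree construction:
Step 1: Merge H(3) + C(14) = 17
Step 2: Merge G(17) + (H+C)(17) = 34
Step 3: Merge I(20) + E(26) = 46
Step 4: Merge (G+(H+C))(34) + (I+E)(46) = 80
Read each symbol's code off the tree from the root (left child = 0, right child = 1).

Codes:
  C: 011 (length 3)
  I: 10 (length 2)
  E: 11 (length 2)
  G: 00 (length 2)
  H: 010 (length 3)
Average code length: 177/80 = 2.2125 bits/symbol


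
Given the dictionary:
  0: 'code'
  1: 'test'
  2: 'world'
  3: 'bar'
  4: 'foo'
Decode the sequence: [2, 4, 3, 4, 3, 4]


Look up each index in the dictionary:
  2 -> 'world'
  4 -> 'foo'
  3 -> 'bar'
  4 -> 'foo'
  3 -> 'bar'
  4 -> 'foo'

Decoded: "world foo bar foo bar foo"


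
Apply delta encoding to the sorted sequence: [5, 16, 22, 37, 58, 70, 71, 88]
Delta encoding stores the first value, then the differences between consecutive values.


First value: 5
Deltas:
  16 - 5 = 11
  22 - 16 = 6
  37 - 22 = 15
  58 - 37 = 21
  70 - 58 = 12
  71 - 70 = 1
  88 - 71 = 17


Delta encoded: [5, 11, 6, 15, 21, 12, 1, 17]


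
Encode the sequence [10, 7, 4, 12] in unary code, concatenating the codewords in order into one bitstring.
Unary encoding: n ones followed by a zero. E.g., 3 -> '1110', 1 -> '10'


Encode each number as n ones followed by a terminating 0:
  10 -> 11111111110 (11 bits)
  7 -> 11111110 (8 bits)
  4 -> 11110 (5 bits)
  12 -> 1111111111110 (13 bits)
Total length = 11 + 8 + 5 + 13 = 37 bits.

Unary([10, 7, 4, 12]) = 1111111111011111110111101111111111110 (37 bits)


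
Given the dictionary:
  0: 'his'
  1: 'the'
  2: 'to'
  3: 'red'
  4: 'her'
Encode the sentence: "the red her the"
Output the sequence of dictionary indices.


Look up each word in the dictionary:
  'the' -> 1
  'red' -> 3
  'her' -> 4
  'the' -> 1

Encoded: [1, 3, 4, 1]


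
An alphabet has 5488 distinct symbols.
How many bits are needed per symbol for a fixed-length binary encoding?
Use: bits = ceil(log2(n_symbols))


log2(5488) = 12.4221
Bracket: 2^12 = 4096 < 5488 <= 2^13 = 8192
So ceil(log2(5488)) = 13

bits = ceil(log2(5488)) = ceil(12.4221) = 13 bits


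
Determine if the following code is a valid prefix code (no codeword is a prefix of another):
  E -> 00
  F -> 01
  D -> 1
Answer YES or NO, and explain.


Checking each pair (does one codeword prefix another?):
  E='00' vs F='01': no prefix
  E='00' vs D='1': no prefix
  F='01' vs E='00': no prefix
  F='01' vs D='1': no prefix
  D='1' vs E='00': no prefix
  D='1' vs F='01': no prefix
No violation found over all pairs.

YES -- this is a valid prefix code. No codeword is a prefix of any other codeword.


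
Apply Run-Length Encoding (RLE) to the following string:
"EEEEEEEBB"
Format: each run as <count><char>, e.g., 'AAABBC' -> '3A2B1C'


Scanning runs left to right:
  i=0: run of 'E' x 7 -> '7E'
  i=7: run of 'B' x 2 -> '2B'

RLE = 7E2B


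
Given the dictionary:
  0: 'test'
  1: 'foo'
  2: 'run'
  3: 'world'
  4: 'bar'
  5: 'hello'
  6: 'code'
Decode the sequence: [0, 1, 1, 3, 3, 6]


Look up each index in the dictionary:
  0 -> 'test'
  1 -> 'foo'
  1 -> 'foo'
  3 -> 'world'
  3 -> 'world'
  6 -> 'code'

Decoded: "test foo foo world world code"


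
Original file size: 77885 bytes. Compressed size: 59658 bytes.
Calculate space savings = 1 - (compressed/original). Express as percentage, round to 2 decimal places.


ratio = compressed/original = 59658/77885 = 0.765975
savings = 1 - ratio = 1 - 0.765975 = 0.234025
as a percentage: 0.234025 * 100 = 23.4%

Space savings = 1 - 59658/77885 = 23.4%


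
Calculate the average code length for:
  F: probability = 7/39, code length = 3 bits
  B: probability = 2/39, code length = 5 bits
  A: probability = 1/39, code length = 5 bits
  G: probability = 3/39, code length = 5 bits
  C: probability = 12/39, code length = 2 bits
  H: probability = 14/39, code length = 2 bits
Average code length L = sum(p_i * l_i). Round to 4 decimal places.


Weighted contributions p_i * l_i:
  F: (7/39) * 3 = 21/39
  B: (2/39) * 5 = 10/39
  A: (1/39) * 5 = 5/39
  G: (3/39) * 5 = 15/39
  C: (12/39) * 2 = 24/39
  H: (14/39) * 2 = 28/39
Sum = (21 + 10 + 5 + 15 + 24 + 28)/39 = 103/39

L = 103/39 = 2.6410 bits/symbol


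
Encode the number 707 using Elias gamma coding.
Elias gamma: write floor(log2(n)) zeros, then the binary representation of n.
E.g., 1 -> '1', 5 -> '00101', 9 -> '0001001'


num_bits = floor(log2(707)) + 1 = 10
leading_zeros = num_bits - 1 = 9
binary(707) = 1011000011

Elias gamma(707) = '000000000' + '1011000011' = 0000000001011000011 (19 bits)


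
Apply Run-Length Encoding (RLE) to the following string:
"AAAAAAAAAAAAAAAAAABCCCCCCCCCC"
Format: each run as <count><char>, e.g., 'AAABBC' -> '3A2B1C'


Scanning runs left to right:
  i=0: run of 'A' x 18 -> '18A'
  i=18: run of 'B' x 1 -> '1B'
  i=19: run of 'C' x 10 -> '10C'

RLE = 18A1B10C


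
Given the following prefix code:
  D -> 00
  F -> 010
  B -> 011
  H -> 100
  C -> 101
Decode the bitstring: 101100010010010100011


Decoding step by step:
Bits 101 -> C
Bits 100 -> H
Bits 010 -> F
Bits 010 -> F
Bits 010 -> F
Bits 100 -> H
Bits 011 -> B


Decoded message: CHFFFHB


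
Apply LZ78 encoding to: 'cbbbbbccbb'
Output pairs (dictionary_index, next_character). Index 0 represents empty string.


LZ78 encoding steps:
Dictionary: {0: ''}
Step 1: w='' (idx 0), next='c' -> output (0, 'c'), add 'c' as idx 1
Step 2: w='' (idx 0), next='b' -> output (0, 'b'), add 'b' as idx 2
Step 3: w='b' (idx 2), next='b' -> output (2, 'b'), add 'bb' as idx 3
Step 4: w='bb' (idx 3), next='c' -> output (3, 'c'), add 'bbc' as idx 4
Step 5: w='c' (idx 1), next='b' -> output (1, 'b'), add 'cb' as idx 5
Step 6: w='b' (idx 2), end of input -> output (2, '')


Encoded: [(0, 'c'), (0, 'b'), (2, 'b'), (3, 'c'), (1, 'b'), (2, '')]


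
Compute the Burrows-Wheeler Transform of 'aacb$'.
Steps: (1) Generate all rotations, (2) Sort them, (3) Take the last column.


Rotations (sorted):
  0: $aacb -> last char: b
  1: aacb$ -> last char: $
  2: acb$a -> last char: a
  3: b$aac -> last char: c
  4: cb$aa -> last char: a


BWT = b$aca


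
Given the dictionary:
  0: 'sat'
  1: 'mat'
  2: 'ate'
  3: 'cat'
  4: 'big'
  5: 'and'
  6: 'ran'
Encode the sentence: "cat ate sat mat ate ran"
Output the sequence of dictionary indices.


Look up each word in the dictionary:
  'cat' -> 3
  'ate' -> 2
  'sat' -> 0
  'mat' -> 1
  'ate' -> 2
  'ran' -> 6

Encoded: [3, 2, 0, 1, 2, 6]


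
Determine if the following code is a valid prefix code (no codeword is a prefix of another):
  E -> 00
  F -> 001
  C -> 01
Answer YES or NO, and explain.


Checking each pair (does one codeword prefix another?):
  E='00' vs F='001': prefix -- VIOLATION

NO -- this is NOT a valid prefix code. E (00) is a prefix of F (001).


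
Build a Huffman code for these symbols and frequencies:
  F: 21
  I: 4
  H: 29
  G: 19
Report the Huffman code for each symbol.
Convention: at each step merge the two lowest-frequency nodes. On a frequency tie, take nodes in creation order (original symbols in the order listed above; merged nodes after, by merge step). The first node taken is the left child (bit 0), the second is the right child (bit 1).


Huffman tree construction:
Step 1: Merge I(4) + G(19) = 23
Step 2: Merge F(21) + (I+G)(23) = 44
Step 3: Merge H(29) + (F+(I+G))(44) = 73
Read each symbol's code off the tree from the root (left child = 0, right child = 1).

Codes:
  F: 10 (length 2)
  I: 110 (length 3)
  H: 0 (length 1)
  G: 111 (length 3)
Average code length: 140/73 = 1.9178 bits/symbol


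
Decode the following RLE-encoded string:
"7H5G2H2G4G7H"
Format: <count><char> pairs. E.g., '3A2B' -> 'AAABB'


Expanding each <count><char> pair:
  7H -> 'HHHHHHH'
  5G -> 'GGGGG'
  2H -> 'HH'
  2G -> 'GG'
  4G -> 'GGGG'
  7H -> 'HHHHHHH'

Decoded = HHHHHHHGGGGGHHGGGGGGHHHHHHH


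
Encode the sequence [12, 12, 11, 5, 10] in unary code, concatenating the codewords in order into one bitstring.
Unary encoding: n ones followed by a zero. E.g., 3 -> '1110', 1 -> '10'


Encode each number as n ones followed by a terminating 0:
  12 -> 1111111111110 (13 bits)
  12 -> 1111111111110 (13 bits)
  11 -> 111111111110 (12 bits)
  5 -> 111110 (6 bits)
  10 -> 11111111110 (11 bits)
Total length = 13 + 13 + 12 + 6 + 11 = 55 bits.

Unary([12, 12, 11, 5, 10]) = 1111111111110111111111111011111111111011111011111111110 (55 bits)


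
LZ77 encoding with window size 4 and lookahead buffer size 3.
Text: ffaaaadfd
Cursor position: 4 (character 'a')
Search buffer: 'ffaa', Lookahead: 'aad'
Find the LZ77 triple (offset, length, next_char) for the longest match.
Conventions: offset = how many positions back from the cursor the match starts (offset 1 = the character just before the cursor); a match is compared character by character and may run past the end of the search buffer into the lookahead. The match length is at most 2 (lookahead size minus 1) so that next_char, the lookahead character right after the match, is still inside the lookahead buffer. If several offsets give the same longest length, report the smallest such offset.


Try each offset into the search buffer:
  offset=1 (pos 3, char 'a'): match length 2
  offset=2 (pos 2, char 'a'): match length 2
  offset=3 (pos 1, char 'f'): match length 0
  offset=4 (pos 0, char 'f'): match length 0
Longest match has length 2, found at offsets 1, 2; take the smallest, offset 1.
next_char = character at position 4 + 2 = 6 -> 'd'

Best match: offset=1, length=2 (matching 'aa' starting at position 3)
LZ77 triple: (1, 2, 'd')


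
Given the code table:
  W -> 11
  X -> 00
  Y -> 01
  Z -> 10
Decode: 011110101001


Decoding:
01 -> Y
11 -> W
10 -> Z
10 -> Z
10 -> Z
01 -> Y


Result: YWZZZY


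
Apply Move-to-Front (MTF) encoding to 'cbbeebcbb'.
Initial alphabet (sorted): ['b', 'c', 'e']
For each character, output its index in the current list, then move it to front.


MTF encoding:
'c': index 1 in ['b', 'c', 'e'] -> ['c', 'b', 'e']
'b': index 1 in ['c', 'b', 'e'] -> ['b', 'c', 'e']
'b': index 0 in ['b', 'c', 'e'] -> ['b', 'c', 'e']
'e': index 2 in ['b', 'c', 'e'] -> ['e', 'b', 'c']
'e': index 0 in ['e', 'b', 'c'] -> ['e', 'b', 'c']
'b': index 1 in ['e', 'b', 'c'] -> ['b', 'e', 'c']
'c': index 2 in ['b', 'e', 'c'] -> ['c', 'b', 'e']
'b': index 1 in ['c', 'b', 'e'] -> ['b', 'c', 'e']
'b': index 0 in ['b', 'c', 'e'] -> ['b', 'c', 'e']


Output: [1, 1, 0, 2, 0, 1, 2, 1, 0]


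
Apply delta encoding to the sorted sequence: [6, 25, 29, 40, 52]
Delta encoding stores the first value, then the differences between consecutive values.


First value: 6
Deltas:
  25 - 6 = 19
  29 - 25 = 4
  40 - 29 = 11
  52 - 40 = 12


Delta encoded: [6, 19, 4, 11, 12]


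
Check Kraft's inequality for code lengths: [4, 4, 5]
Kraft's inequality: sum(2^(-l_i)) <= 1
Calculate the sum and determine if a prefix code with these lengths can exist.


Sum = 2^(-4) + 2^(-4) + 2^(-5)
    = 0.0625 + 0.0625 + 0.03125
    = 5/32 = 0.15625
Since 0.15625 <= 1, Kraft's inequality IS satisfied.
A prefix code with these lengths CAN exist.

Kraft sum = 0.15625. Satisfied.


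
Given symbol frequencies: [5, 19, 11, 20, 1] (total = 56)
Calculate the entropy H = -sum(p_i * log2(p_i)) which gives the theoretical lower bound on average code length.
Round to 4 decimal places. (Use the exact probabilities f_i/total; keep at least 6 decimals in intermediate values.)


Per-symbol terms -p_i * log2(p_i) with p_i = f_i/56:
  p = 5/56 = 0.089286: log2(p) = -3.485427, -p*log2(p) = 0.311199
  p = 19/56 = 0.339286: log2(p) = -1.559427, -p*log2(p) = 0.529091
  p = 11/56 = 0.196429: log2(p) = -2.347923, -p*log2(p) = 0.461199
  p = 20/56 = 0.357143: log2(p) = -1.485427, -p*log2(p) = 0.530510
  p = 1/56 = 0.017857: log2(p) = -5.807355, -p*log2(p) = 0.103703
H = 0.311199 + 0.529091 + 0.461199 + 0.530510 + 0.103703 = 1.935702

H = 1.9357 bits/symbol
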